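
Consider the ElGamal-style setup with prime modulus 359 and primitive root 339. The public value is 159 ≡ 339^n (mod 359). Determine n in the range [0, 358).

87

Baby-step giant-step with m = ceil(sqrt(358)) = 19.
Baby table (339^j mod 359 for j=0..18):
  0:1  1:339  2:41  3:257  4:245  5:126  6:352  7:140
  8:72  9:355  10:80  11:195  12:49  13:97  14:214  15:28
  16:158  17:71  18:16
Giant step factor: 339^(-19) ≡ 313 (mod 359).
Scan 159·313^i mod 359 for i = 0, 1, …:
  i=0: 159   i=1: 225   i=2: 61   i=3: 66
  i=4: 195
Match at i=4, j=11: n = 4·19 + 11 = 87.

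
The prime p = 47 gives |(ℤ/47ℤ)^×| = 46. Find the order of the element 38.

46

The order of 38 must divide p − 1 = 46 = 2 · 23.
Divisors: 1, 2, 23, 46.
Check each in increasing order: 38^1 ≡ 38;  38^2 ≡ 34;  38^23 ≡ 46;  38^46 ≡ 1.
Smallest exponent giving 1 is 46.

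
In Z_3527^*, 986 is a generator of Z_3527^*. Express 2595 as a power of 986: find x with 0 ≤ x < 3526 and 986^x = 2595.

Baby-step giant-step with m = ceil(sqrt(3526)) = 60.
Baby table (986^j mod 3527 for j=0..59):
  0:1  1:986  2:2271  3:3088  4:967  5:1172  6:2263  7:2254
  8:434  9:1157  10:1581  11:3459  12:3492  13:760  14:1636  15:1257
  16:1425  17:1304  18:1916  19:2231  20:2445  21:1829  22:1097  23:2380
  24:1225  25:1616  26:2699  27:1856  28:3030  29:211  30:3480  31:3036
  32:2600  33:2998  34:402  35:1348  36:2976  37:3399  38:764  39:2053
  40:3287  41:3196  42:1645  43:3077  44:702  45:880  46:38  47:2198
  48:1650  49:953  50:1476  51:2212  52:1346  53:1004  54:2384  55:1642
  56:119  57:943  58:2197  59:664
Giant step factor: 986^(-60) ≡ 2288 (mod 3527).
Scan 2595·2288^i mod 3527 for i = 0, 1, …:
  i=0: 2595   i=1: 1419   i=2: 1832   i=3: 1540
  i=4: 47   i=5: 1726   i=6: 2375   i=7: 2420
  i=8: 3097   i=9: 193     …   i=32: 2880
  i=33: 1004
Match at i=33, j=53: x = 33·60 + 53 = 2033.

2033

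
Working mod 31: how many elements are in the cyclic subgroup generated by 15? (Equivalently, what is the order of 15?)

10

The order of 15 must divide p − 1 = 30 = 2 · 3 · 5.
Divisors: 1, 2, 3, 5, 6, 10, 15, 30.
Check each in increasing order: 15^1 ≡ 15;  15^2 ≡ 8;  15^3 ≡ 27;  15^5 ≡ 30;  15^6 ≡ 16;  15^10 ≡ 1.
Smallest exponent giving 1 is 10.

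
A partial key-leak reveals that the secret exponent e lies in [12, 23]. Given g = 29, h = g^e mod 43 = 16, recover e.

18

Compute 29^12 mod 43 = 11, then multiply by 29 repeatedly:
  29^12=11  29^13=18  29^14=6  29^15=2  29^16=15
  29^17=5  29^18=16
Found 16 at exponent 18.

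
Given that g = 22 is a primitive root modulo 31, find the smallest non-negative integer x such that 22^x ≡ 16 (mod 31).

18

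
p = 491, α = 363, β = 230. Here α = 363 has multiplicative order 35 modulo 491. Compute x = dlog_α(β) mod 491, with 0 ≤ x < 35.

Successive powers of 363 modulo 491:
  363^0=1  363^1=363  363^2=181  363^3=400  363^4=355  363^5=223
  363^6=425  363^7=101  363^8=329  363^9=114  363^10=138  363^11=12
  363^12=428  363^13=208  363^14=381  363^15=332  363^16=221  363^17=190
  363^18=230
So 363^18 ≡ 230 (mod 491), giving x = 18.

18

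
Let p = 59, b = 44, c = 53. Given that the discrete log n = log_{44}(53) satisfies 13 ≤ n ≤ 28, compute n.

Compute 44^13 mod 59 = 8, then multiply by 44 repeatedly:
  44^13=8  44^14=57  44^15=30  44^16=22  44^17=24
  44^18=53
Found 53 at exponent 18.

18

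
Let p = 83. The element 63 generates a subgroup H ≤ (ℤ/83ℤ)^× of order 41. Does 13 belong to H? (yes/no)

no

13 ∈ ⟨63⟩ iff 13^41 ≡ 1 (mod 83), since |⟨63⟩| = 41.
13^41 mod 83 = 82.
Since 82 ≠ 1, 13 does not lie in the subgroup.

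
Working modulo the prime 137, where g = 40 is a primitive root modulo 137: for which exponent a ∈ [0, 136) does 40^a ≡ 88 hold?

Baby-step giant-step with m = ceil(sqrt(136)) = 12.
Baby table (40^j mod 137 for j=0..11):
  0:1  1:40  2:93  3:21  4:18  5:35  6:30  7:104
  8:50  9:82  10:129  11:91
Giant step factor: 40^(-12) ≡ 65 (mod 137).
Scan 88·65^i mod 137 for i = 0, 1, …:
  i=0: 88   i=1: 103   i=2: 119   i=3: 63
  i=4: 122   i=5: 121   i=6: 56   i=7: 78
  i=8: 1
Match at i=8, j=0: a = 8·12 + 0 = 96.

96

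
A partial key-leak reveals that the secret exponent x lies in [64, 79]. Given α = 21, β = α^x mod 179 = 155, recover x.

Compute 21^64 mod 179 = 76, then multiply by 21 repeatedly:
  21^64=76  21^65=164  21^66=43  21^67=8  21^68=168
  21^69=127  21^70=161  21^71=159  21^72=117  21^73=130
  21^74=45  21^75=50  21^76=155
Found 155 at exponent 76.

76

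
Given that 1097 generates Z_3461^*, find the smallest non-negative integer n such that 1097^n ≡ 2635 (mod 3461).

Baby-step giant-step with m = ceil(sqrt(3460)) = 59.
Baby table (1097^j mod 3461 for j=0..58):
  0:1  1:1097  2:2442  3:60  4:61  5:1158  6:139  7:199
  8:260  9:1418  10:1557  11:1756  12:2016  13:3434  14:1530  15:3286
  16:1841  17:1814  18:3344  19:3169  20:1549  21:3363  22:3246  23:2954
  24:1042  25:944  26:729  27:222  28:1264  29:2208  30:2937  31:3159
  32:962  33:3170  34:2646  35:2344  36:3306  37:3015  38:2200  39:1083
  40:928  41:482  42:2682  43:304  44:1232  45:1714  46:935  47:1239
  48:2471  49:724  50:1659  51:2898  52:1908  53:2632  54:830  55:267
  56:2175  57:1346  58:2176
Giant step factor: 1097^(-59) ≡ 3444 (mod 3461).
Scan 2635·3444^i mod 3461 for i = 0, 1, …:
  i=0: 2635   i=1: 198   i=2: 95   i=3: 1846
  i=4: 3228   i=5: 500   i=6: 1883   i=7: 2599
  i=8: 810   i=9: 74     …   i=57: 1639
  i=58: 3286
Match at i=58, j=15: n = 58·59 + 15 = 3437.

3437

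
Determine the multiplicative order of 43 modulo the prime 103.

102

The order of 43 must divide p − 1 = 102 = 2 · 3 · 17.
Divisors: 1, 2, 3, 6, 17, 34, 51, 102.
Check each in increasing order: 43^1 ≡ 43;  43^2 ≡ 98;  43^3 ≡ 94;  43^6 ≡ 81;  43^17 ≡ 47;  43^34 ≡ 46;  43^51 ≡ 102;  43^102 ≡ 1.
Smallest exponent giving 1 is 102.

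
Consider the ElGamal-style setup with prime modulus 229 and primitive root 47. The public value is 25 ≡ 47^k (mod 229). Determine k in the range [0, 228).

92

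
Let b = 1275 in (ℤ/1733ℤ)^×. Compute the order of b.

1732

The order of 1275 must divide p − 1 = 1732 = 2^2 · 433.
Divisors: 1, 2, 4, 433, 866, 1732.
Check each in increasing order: 1275^1 ≡ 1275;  1275^2 ≡ 71;  1275^4 ≡ 1575;  1275^433 ≡ 1323;  1275^866 ≡ 1732;  1275^1732 ≡ 1.
Smallest exponent giving 1 is 1732.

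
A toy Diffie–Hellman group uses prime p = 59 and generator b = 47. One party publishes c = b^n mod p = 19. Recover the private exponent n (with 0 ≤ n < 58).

42

Baby-step giant-step with m = ceil(sqrt(58)) = 8.
Baby table (47^j mod 59 for j=0..7):
  0:1  1:47  2:26  3:42  4:27  5:30  6:53  7:13
Giant step factor: 47^(-8) ≡ 45 (mod 59).
Scan 19·45^i mod 59 for i = 0, 1, …:
  i=0: 19   i=1: 29   i=2: 7   i=3: 20
  i=4: 15   i=5: 26
Match at i=5, j=2: n = 5·8 + 2 = 42.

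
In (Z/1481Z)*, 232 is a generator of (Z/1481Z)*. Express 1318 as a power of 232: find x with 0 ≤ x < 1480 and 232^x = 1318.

Baby-step giant-step with m = ceil(sqrt(1480)) = 39.
Baby table (232^j mod 1481 for j=0..38):
  0:1  1:232  2:508  3:857  4:370  5:1423  6:1354  7:156
  8:648  9:755  10:402  11:1442  12:1319  13:922  14:640  15:380
  16:781  17:510  18:1321  19:1386  20:175  21:613  22:40  23:394
  24:1067  25:217  26:1471  27:642  28:844  29:316  30:743  31:580
  32:1270  33:1402  34:925  35:1336  36:423  37:390  38:139
Giant step factor: 232^(-39) ≡ 572 (mod 1481).
Scan 1318·572^i mod 1481 for i = 0, 1, …:
  i=0: 1318   i=1: 67   i=2: 1299   i=3: 1047
  i=4: 560   i=5: 424   i=6: 1125   i=7: 746
  i=8: 184   i=9: 97   i=10: 687   i=11: 499
  i=12: 1076   i=13: 857
Match at i=13, j=3: x = 13·39 + 3 = 510.

510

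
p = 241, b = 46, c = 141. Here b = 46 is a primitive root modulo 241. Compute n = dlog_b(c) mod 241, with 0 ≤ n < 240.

Baby-step giant-step with m = ceil(sqrt(240)) = 16.
Baby table (46^j mod 241 for j=0..15):
  0:1  1:46  2:188  3:213  4:158  5:38  6:61  7:155
  8:141  9:220  10:239  11:149  12:106  13:56  14:166  15:165
Giant step factor: 46^(-16) ≡ 160 (mod 241).
Scan 141·160^i mod 241 for i = 0, 1, …:
  i=0: 141
Match at i=0, j=8: n = 0·16 + 8 = 8.

8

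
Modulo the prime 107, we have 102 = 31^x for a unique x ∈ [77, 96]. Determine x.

Compute 31^77 mod 107 = 77, then multiply by 31 repeatedly:
  31^77=77  31^78=33  31^79=60  31^80=41  31^81=94
  31^82=25  31^83=26  31^84=57  31^85=55  31^86=100
  31^87=104  31^88=14  31^89=6  31^90=79  31^91=95
  31^92=56  31^93=24  31^94=102
Found 102 at exponent 94.

94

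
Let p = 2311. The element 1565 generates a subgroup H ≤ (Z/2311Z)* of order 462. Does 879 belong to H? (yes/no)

879 ∈ ⟨1565⟩ iff 879^462 ≡ 1 (mod 2311), since |⟨1565⟩| = 462.
879^462 mod 2311 = 197.
Since 197 ≠ 1, 879 does not lie in the subgroup.

no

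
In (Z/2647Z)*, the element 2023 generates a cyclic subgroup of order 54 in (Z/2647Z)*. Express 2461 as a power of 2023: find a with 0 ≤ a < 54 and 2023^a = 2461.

36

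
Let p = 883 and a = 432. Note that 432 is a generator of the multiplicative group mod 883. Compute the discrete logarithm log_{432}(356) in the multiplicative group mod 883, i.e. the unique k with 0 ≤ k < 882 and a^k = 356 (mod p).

Baby-step giant-step with m = ceil(sqrt(882)) = 30.
Baby table (432^j mod 883 for j=0..29):
  0:1  1:432  2:311  3:136  4:474  5:795  6:836  7:5
  8:394  9:672  10:680  11:604  12:443  13:648  14:25  15:204
  16:711  17:751  18:371  19:449  20:591  21:125  22:137  23:23
  24:223  25:89  26:479  27:306  28:625  29:685
Giant step factor: 432^(-30) ≡ 215 (mod 883).
Scan 356·215^i mod 883 for i = 0, 1, …:
  i=0: 356   i=1: 602   i=2: 512   i=3: 588
  i=4: 151   i=5: 677   i=6: 743   i=7: 805
  i=8: 7   i=9: 622     …   i=16: 459
  i=17: 672
Match at i=17, j=9: k = 17·30 + 9 = 519.

519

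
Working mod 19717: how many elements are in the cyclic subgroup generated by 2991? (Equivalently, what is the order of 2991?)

9858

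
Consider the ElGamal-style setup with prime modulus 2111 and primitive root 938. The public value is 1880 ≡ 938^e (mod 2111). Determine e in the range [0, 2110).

Baby-step giant-step with m = ceil(sqrt(2110)) = 46.
Baby table (938^j mod 2111 for j=0..45):
  0:1  1:938  2:1668  3:333  4:2037  5:251  6:1117  7:690
  8:1254  9:425  10:1782  11:1715  12:88  13:215  14:1125  15:1861
  16:1932  17:978  18:1190  19:1612  20:580  21:1513  22:602  23:1039
  24:1411  25:2032  26:1894  27:1221  28:1136  29:1624  30:1281  31:419
  32:376  33:151  34:201  35:659  36:1730  37:1492  38:2014  39:1898
  40:751  41:1475  42:845  43:985  44:1423  45:622
Giant step factor: 938^(-46) ≡ 1607 (mod 2111).
Scan 1880·1607^i mod 2111 for i = 0, 1, …:
  i=0: 1880   i=1: 319   i=2: 1771   i=3: 369
  i=4: 1903   i=5: 1393   i=6: 891   i=7: 579
  i=8: 1613   i=9: 1894
Match at i=9, j=26: e = 9·46 + 26 = 440.

440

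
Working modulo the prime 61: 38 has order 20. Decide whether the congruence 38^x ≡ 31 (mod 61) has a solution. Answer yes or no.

no

31 ∈ ⟨38⟩ iff 31^20 ≡ 1 (mod 61), since |⟨38⟩| = 20.
31^20 mod 61 = 13.
Since 13 ≠ 1, 31 does not lie in the subgroup.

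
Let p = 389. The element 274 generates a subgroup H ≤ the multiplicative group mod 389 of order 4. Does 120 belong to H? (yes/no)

no

⟨274⟩ has order 4; its elements mod 389 are {1, 115, 274, 388}.
120 is not in this set.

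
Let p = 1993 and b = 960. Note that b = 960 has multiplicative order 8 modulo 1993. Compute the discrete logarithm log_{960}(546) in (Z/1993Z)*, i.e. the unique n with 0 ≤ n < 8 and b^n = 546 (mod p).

7

Successive powers of 960 modulo 1993:
  960^0=1  960^1=960  960^2=834  960^3=1447  960^4=1992  960^5=1033
  960^6=1159  960^7=546
So 960^7 ≡ 546 (mod 1993), giving n = 7.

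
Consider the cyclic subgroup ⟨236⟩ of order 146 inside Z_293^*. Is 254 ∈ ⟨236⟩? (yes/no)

254 ∈ ⟨236⟩ iff 254^146 ≡ 1 (mod 293), since |⟨236⟩| = 146.
254^146 mod 293 = 1.
Since 1 = 1, 254 lies in the subgroup.

yes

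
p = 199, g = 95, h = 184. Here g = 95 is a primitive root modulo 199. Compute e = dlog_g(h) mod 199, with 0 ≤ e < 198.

190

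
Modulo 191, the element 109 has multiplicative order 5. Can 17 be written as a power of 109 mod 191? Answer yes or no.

⟨109⟩ has order 5; its elements mod 191 are {1, 39, 49, 109, 184}.
17 is not in this set.

no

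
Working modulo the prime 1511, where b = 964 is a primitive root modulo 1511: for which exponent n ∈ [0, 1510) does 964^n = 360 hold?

20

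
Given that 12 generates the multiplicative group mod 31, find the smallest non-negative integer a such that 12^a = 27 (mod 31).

Successive powers of 12 modulo 31:
  12^0=1  12^1=12  12^2=20  12^3=23  12^4=28  12^5=26
  12^6=2  12^7=24  12^8=9  12^9=15  12^10=25  12^11=21
  12^12=4  12^13=17  12^14=18  12^15=30  12^16=19  12^17=11
  12^18=8  12^19=3  12^20=5  12^21=29  12^22=7  12^23=22
  12^24=16  12^25=6  12^26=10  12^27=27
So 12^27 ≡ 27 (mod 31), giving a = 27.

27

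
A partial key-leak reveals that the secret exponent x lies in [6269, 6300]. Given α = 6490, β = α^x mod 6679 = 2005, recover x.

Compute 6490^6269 mod 6679 = 271, then multiply by 6490 repeatedly:
  6490^6269=271  6490^6270=2213  6490^6271=2520  6490^6272=4608  6490^6273=4037
  6490^6274=5092  6490^6275=6067  6490^6276=2125  6490^6277=5794  6490^6278=290
  6490^6279=5301  6490^6280=6640  6490^6281=692  6490^6282=2792  6490^6283=6632
  6490^6284=2204  6490^6285=4221  6490^6286=3711  6490^6287=6595  6490^6288=2518
  6490^6289=4986  6490^6290=6064  6490^6291=2692  6490^6292=5495  6490^6293=3369
  6490^6294=4443  6490^6295=1827  6490^6296=2005
Found 2005 at exponent 6296.

6296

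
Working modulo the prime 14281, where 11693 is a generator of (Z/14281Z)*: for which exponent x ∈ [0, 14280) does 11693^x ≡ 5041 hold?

Baby-step giant-step with m = ceil(sqrt(14280)) = 120.
Baby table (11693^j mod 14281 for j=0..119):
  0:1  1:11693  2:14236  3:2212  4:2025  5:427  6:8842  7:9347
  8:1978  9:7815  10:10957  11:5350  12:6770  13:2027  14:9532  15:8752
  16:13771  17:6028  18:8669  19:79  20:9763  21:10726  22:3376  23:2884
  24:5171  25:13030  26:10082  27:13452  28:3302  29:8743  30:8501  31:6433
  32:3042  33:10416  34:5920  35:2553  36:4939  37:13644  38:6241  39:103
  40:4775  41:9646  42:13621  43:8641  44:1138  45:11023  46:5914  47:3800
  48:5209  49:372  50:8372  51:11822  52:8847  53:10688  54:1753  55:4594
  56:6801  57:7485  58:8137  59:5919  60:5141  61:4984  62:11432  63:4216
  64:13957  65:10214  66:299  67:11643  68:826  69:4462  70:5673  71:13425
  72:1773  73:9958  74:5901  75:8882  76:5794  77:178  78:10609  79:6271
  80:8149  81:3425  82:4601  83:2966  84:7170  85:9340  86:5813  87:8130
  88:9754  89:5456  90:3781  91:11538  92:1227  93:9187  94:1909  95:734
  96:14062  97:9813  98:9855  99:1126  100:13517  101:6454  102:5818  103:9471
  104:9529  105:2235  106:13906  107:13673  108:2594  109:13079  110:11799  111:11247
  112:11723  113:8001  114:862  115:11261  116:4053  117:7371  118:3268  119:11049
Giant step factor: 11693^(-120) ≡ 6287 (mod 14281).
Scan 5041·6287^i mod 14281 for i = 0, 1, …:
  i=0: 5041   i=1: 3228   i=2: 1135   i=3: 9526
  i=4: 9729   i=5: 700   i=6: 2352   i=7: 6189
  i=8: 8799   i=9: 9000     …   i=99: 12096
  i=100: 1227
Match at i=100, j=92: x = 100·120 + 92 = 12092.

12092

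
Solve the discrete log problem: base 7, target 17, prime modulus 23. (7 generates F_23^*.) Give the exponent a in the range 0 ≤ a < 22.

Successive powers of 7 modulo 23:
  7^0=1  7^1=7  7^2=3  7^3=21  7^4=9  7^5=17
So 7^5 ≡ 17 (mod 23), giving a = 5.

5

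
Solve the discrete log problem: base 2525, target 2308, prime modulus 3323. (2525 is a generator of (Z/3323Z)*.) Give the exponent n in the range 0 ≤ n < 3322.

Baby-step giant-step with m = ceil(sqrt(3322)) = 58.
Baby table (2525^j mod 3323 for j=0..57):
  0:1  1:2525  2:2111  3:183  4:178  5:845  6:259  7:2667
  8:1777  9:875  10:2903  11:2860  12:621  13:2892  14:1669  15:661
  16:879  17:3034  18:1335  19:1353  20:281  21:1726  22:1697  23:1578
  24:173  25:1512  26:2996  27:1752  28:887  29:3296  30:1608  31:2817
  32:1705  33:1840  34:446  35:2976  36:1097  37:1866  38:2959  39:1371
  40:2532  41:3171  42:1668  43:1459  44:2091  45:2851  46:1157  47:508
  48:22  49:2382  50:3243  51:703  52:593  53:1975  54:2375  55:2183
  56:2541  57:2635
Giant step factor: 2525^(-58) ≡ 1290 (mod 3323).
Scan 2308·1290^i mod 3323 for i = 0, 1, …:
  i=0: 2308   i=1: 3235   i=2: 2785   i=3: 487
  i=4: 183
Match at i=4, j=3: n = 4·58 + 3 = 235.

235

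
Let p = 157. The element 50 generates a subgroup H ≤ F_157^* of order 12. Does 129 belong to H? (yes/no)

yes

129 ∈ ⟨50⟩ iff 129^12 ≡ 1 (mod 157), since |⟨50⟩| = 12.
129^12 mod 157 = 1.
Since 1 = 1, 129 lies in the subgroup.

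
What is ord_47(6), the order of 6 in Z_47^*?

23

The order of 6 must divide p − 1 = 46 = 2 · 23.
Divisors: 1, 2, 23, 46.
Check each in increasing order: 6^1 ≡ 6;  6^2 ≡ 36;  6^23 ≡ 1.
Smallest exponent giving 1 is 23.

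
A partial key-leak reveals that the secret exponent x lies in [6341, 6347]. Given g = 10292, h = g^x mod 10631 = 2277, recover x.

6343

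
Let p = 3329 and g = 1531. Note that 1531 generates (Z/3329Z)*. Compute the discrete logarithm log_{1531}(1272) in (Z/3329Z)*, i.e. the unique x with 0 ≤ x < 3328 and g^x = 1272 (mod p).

Baby-step giant-step with m = ceil(sqrt(3328)) = 58.
Baby table (1531^j mod 3329 for j=0..57):
  0:1  1:1531  2:345  3:2213  4:2510  5:1144  6:410  7:1858
  8:1632  9:1842  10:439  11:2980  12:1650  13:2768  14:3320  15:2866
  16:224  17:57  18:713  19:3020  20:2968  21:3252  22:1957  23:67
  24:2707  25:3141  26:1795  27:1720  28:81  29:838  30:1313  31:2816
  32:241  33:2781  34:3249  35:693  36:2361  37:2726  38:2269  39:1692
  40:490  41:1165  42:2600  43:2445  44:1499  45:1288  46:1160  47:1603
  48:720  49:421  50:2054  51:2098  52:2882  53:1417  54:2248  55:2831
  56:3232  57:1298
Giant step factor: 1531^(-58) ≡ 837 (mod 3329).
Scan 1272·837^i mod 3329 for i = 0, 1, …:
  i=0: 1272   i=1: 2713   i=2: 403   i=3: 1082
  i=4: 146   i=5: 2358   i=6: 2878   i=7: 2019
  i=8: 2100   i=9: 3317     …   i=37: 2551
  i=38: 1298
Match at i=38, j=57: x = 38·58 + 57 = 2261.

2261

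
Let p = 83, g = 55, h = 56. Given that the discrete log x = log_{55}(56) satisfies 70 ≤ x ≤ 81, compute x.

Compute 55^70 mod 83 = 75, then multiply by 55 repeatedly:
  55^70=75  55^71=58  55^72=36  55^73=71  55^74=4
  55^75=54  55^76=65  55^77=6  55^78=81  55^79=56
Found 56 at exponent 79.

79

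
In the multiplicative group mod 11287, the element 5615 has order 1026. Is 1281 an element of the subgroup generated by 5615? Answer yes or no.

yes

1281 ∈ ⟨5615⟩ iff 1281^1026 ≡ 1 (mod 11287), since |⟨5615⟩| = 1026.
1281^1026 mod 11287 = 1.
Since 1 = 1, 1281 lies in the subgroup.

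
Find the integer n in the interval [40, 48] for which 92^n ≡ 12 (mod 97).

42

Compute 92^40 mod 97 = 16, then multiply by 92 repeatedly:
  92^40=16  92^41=17  92^42=12
Found 12 at exponent 42.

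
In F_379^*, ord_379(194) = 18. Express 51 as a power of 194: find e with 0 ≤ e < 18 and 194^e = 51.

12

Successive powers of 194 modulo 379:
  194^0=1  194^1=194  194^2=115  194^3=328  194^4=339  194^5=199
  194^6=327  194^7=145  194^8=84  194^9=378  194^10=185  194^11=264
  194^12=51
So 194^12 ≡ 51 (mod 379), giving e = 12.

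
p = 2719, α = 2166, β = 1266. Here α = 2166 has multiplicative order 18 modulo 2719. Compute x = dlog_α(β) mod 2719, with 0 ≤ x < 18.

Successive powers of 2166 modulo 2719:
  2166^0=1  2166^1=2166  2166^2=1281  2166^3=1266
So 2166^3 ≡ 1266 (mod 2719), giving x = 3.

3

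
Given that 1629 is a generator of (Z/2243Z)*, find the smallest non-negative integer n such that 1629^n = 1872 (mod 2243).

Baby-step giant-step with m = ceil(sqrt(2242)) = 48.
Baby table (1629^j mod 2243 for j=0..47):
  0:1  1:1629  2:172  3:2056  4:425  5:1481  6:1324  7:1273
  8:1185  9:1385  10:1950  11:462  12:1193  13:959  14:1083  15:1209
  16:107  17:1592  18:460  19:178  20:615  21:1457  22:359  23:1631
  24:1187  25:157  26:51  27:88  28:2043  29:1678  30:1488  31:1512
  32:234  33:2119  34:2117  35:1102  36:758  37:1132  38:282  39:1806
  40:1401  41:1098  42:971  43:444  44:1030  45:106  46:2206  47:288
Giant step factor: 1629^(-48) ≡ 1862 (mod 2243).
Scan 1872·1862^i mod 2243 for i = 0, 1, …:
  i=0: 1872   i=1: 42   i=2: 1942   i=3: 288
Match at i=3, j=47: n = 3·48 + 47 = 191.

191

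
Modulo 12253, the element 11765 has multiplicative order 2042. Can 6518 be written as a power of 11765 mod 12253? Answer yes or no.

no

6518 ∈ ⟨11765⟩ iff 6518^2042 ≡ 1 (mod 12253), since |⟨11765⟩| = 2042.
6518^2042 mod 12253 = 482.
Since 482 ≠ 1, 6518 does not lie in the subgroup.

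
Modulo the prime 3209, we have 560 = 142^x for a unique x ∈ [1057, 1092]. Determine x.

1075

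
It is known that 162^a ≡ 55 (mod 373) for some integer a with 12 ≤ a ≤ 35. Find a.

18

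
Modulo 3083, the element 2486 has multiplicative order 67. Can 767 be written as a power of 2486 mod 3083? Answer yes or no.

767 ∈ ⟨2486⟩ iff 767^67 ≡ 1 (mod 3083), since |⟨2486⟩| = 67.
767^67 mod 3083 = 881.
Since 881 ≠ 1, 767 does not lie in the subgroup.

no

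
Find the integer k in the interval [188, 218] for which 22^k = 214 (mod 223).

Compute 22^188 mod 223 = 177, then multiply by 22 repeatedly:
  22^188=177  22^189=103  22^190=36  22^191=123  22^192=30
  22^193=214
Found 214 at exponent 193.

193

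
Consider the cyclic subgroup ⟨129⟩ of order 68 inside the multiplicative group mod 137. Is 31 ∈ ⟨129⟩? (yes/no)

no

31 ∈ ⟨129⟩ iff 31^68 ≡ 1 (mod 137), since |⟨129⟩| = 68.
31^68 mod 137 = 136.
Since 136 ≠ 1, 31 does not lie in the subgroup.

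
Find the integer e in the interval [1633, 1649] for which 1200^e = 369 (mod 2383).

1642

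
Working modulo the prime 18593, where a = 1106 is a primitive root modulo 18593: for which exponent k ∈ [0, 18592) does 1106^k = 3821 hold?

Baby-step giant-step with m = ceil(sqrt(18592)) = 137.
Baby table (1106^j mod 18593 for j=0..136):
  0:1  1:1106  2:14691  3:16557  4:16530  5:5261  6:17650  7:16843
  8:16765  9:4869  10:11737  11:3208  12:15378  13:14066  14:13248  15:1004
  16:13437  17:5515  18:1086  19:11164  20:1632  21:1471  22:9335  23:5395
  24:17110  25:14579  26:4243  27:7322  28:10177  29:6997  30:3994  31:10823
  32:14939  33:11950  34:15670  35:2344  36:8037  37:1468  38:6017  39:17101
  40:4625  41:2175  42:7053  43:10151  44:15427  45:12481  46:7980  47:12798
  48:5315  49:3002  50:10658  51:18379  52:5025  53:16936  54:8065  55:13843
  56:8319  57:15872  58:2640  59:739  60:17835  61:16930  62:1429  63:69
  64:1942  65:9657  66:8260  67:6397  68:9742  69:9305  70:9401  71:4019
  72:1287  73:10354  74:16829  75:1281  76:3718  77:3055  78:13497  79:16096
  80:8675  81:562  82:8003  83:1050  84:8534  85:11953  86:395  87:9231
  88:1929  89:13872  90:3207  91:14272  92:17968  93:15284  94:3067  95:8176
  96:6458  97:2836  98:12992  99:15356  100:8327  101:6127  102:8610  103:3044
  104:1331  105:3239  106:12478  107:4662  108:5911  109:11423  110:9191  111:13468
  112:2615  113:10275  114:3827  115:12051  116:15818  117:17288  118:6924  119:16221
  120:16774  121:14823  122:13805  123:3477  124:15404  125:5636  126:4761  127:3847
  128:15578  129:12150  130:13754  131:2850  132:9883  133:16507  134:17009  135:14431
  136:7892
Giant step factor: 1106^(-137) ≡ 723 (mod 18593).
Scan 3821·723^i mod 18593 for i = 0, 1, …:
  i=0: 3821   i=1: 10819   i=2: 13077   i=3: 9427
  i=4: 10683   i=5: 7714   i=6: 17915   i=7: 11817
  i=8: 9504   i=9: 10575     …   i=39: 12309
  i=40: 11953
Match at i=40, j=85: k = 40·137 + 85 = 5565.

5565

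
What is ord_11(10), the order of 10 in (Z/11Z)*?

2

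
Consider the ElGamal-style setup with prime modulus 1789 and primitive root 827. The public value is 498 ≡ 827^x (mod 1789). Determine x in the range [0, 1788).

1308

Baby-step giant-step with m = ceil(sqrt(1788)) = 43.
Baby table (827^j mod 1789 for j=0..42):
  0:1  1:827  2:531  3:832  4:1088  5:1698  6:1670  7:1771
  8:1215  9:1176  10:1125  11:95  12:1638  13:353  14:324  15:1387
  16:300  17:1218  18:79  19:929  20:802  21:1324  22:80  23:1756
  24:1333  25:367  26:1168  27:1665  28:1214  29:349  30:594  31:1052
  32:550  33:444  34:443  35:1405  36:874  37:42  38:743  39:834
  40:953  41:971  42:1545
Giant step factor: 827^(-43) ≡ 1246 (mod 1789).
Scan 498·1246^i mod 1789 for i = 0, 1, …:
  i=0: 498   i=1: 1514   i=2: 838   i=3: 1161
  i=4: 1094   i=5: 1695   i=6: 950   i=7: 1171
  i=8: 1031   i=9: 124     …   i=29: 527
  i=30: 79
Match at i=30, j=18: x = 30·43 + 18 = 1308.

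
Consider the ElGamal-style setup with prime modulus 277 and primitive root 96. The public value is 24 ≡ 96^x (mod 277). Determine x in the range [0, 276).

271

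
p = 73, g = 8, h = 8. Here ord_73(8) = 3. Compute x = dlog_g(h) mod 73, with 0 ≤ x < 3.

Successive powers of 8 modulo 73:
  8^0=1  8^1=8
So 8^1 ≡ 8 (mod 73), giving x = 1.

1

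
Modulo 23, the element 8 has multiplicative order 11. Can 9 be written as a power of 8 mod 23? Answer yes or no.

yes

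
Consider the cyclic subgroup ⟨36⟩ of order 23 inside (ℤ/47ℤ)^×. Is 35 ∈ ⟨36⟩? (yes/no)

no

⟨36⟩ has order 23; its elements mod 47 are {1, 2, 3, 4, 6, 7, 8, 9, 12, 14, 16, 17, 18, 21, 24, 25, 27, 28, 32, 34, 36, 37, 42}.
35 is not in this set.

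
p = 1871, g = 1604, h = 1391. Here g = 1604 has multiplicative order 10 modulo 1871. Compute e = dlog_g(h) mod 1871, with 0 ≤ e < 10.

3

Successive powers of 1604 modulo 1871:
  1604^0=1  1604^1=1604  1604^2=191  1604^3=1391
So 1604^3 ≡ 1391 (mod 1871), giving e = 3.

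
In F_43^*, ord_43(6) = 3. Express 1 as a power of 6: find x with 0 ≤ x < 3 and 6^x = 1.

Successive powers of 6 modulo 43:
  6^0=1
So 6^0 ≡ 1 (mod 43), giving x = 0.

0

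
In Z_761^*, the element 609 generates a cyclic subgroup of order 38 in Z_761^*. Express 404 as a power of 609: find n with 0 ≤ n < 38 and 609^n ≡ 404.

5

Successive powers of 609 modulo 761:
  609^0=1  609^1=609  609^2=274  609^3=207  609^4=498  609^5=404
So 609^5 ≡ 404 (mod 761), giving n = 5.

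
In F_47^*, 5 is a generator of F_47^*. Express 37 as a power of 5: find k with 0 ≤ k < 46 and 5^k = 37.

Baby-step giant-step with m = ceil(sqrt(46)) = 7.
Baby table (5^j mod 47 for j=0..6):
  0:1  1:5  2:25  3:31  4:14  5:23  6:21
Giant step factor: 5^(-7) ≡ 30 (mod 47).
Scan 37·30^i mod 47 for i = 0, 1, …:
  i=0: 37   i=1: 29   i=2: 24   i=3: 15
  i=4: 27   i=5: 11   i=6: 1
Match at i=6, j=0: k = 6·7 + 0 = 42.

42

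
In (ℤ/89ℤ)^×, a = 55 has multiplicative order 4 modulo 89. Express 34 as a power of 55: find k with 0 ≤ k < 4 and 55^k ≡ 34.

3

Successive powers of 55 modulo 89:
  55^0=1  55^1=55  55^2=88  55^3=34
So 55^3 ≡ 34 (mod 89), giving k = 3.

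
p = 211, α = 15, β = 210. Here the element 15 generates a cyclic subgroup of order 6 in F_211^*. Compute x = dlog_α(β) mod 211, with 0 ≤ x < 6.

Successive powers of 15 modulo 211:
  15^0=1  15^1=15  15^2=14  15^3=210
So 15^3 ≡ 210 (mod 211), giving x = 3.

3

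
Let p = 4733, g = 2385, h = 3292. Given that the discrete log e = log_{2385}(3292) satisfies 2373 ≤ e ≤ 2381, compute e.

2381

Compute 2385^2373 mod 4733 = 4072, then multiply by 2385 repeatedly:
  2385^2373=4072  2385^2374=4337  2385^2375=2140  2385^2376=1726  2385^2377=3533
  2385^2378=1465  2385^2379=1071  2385^2380=3248  2385^2381=3292
Found 3292 at exponent 2381.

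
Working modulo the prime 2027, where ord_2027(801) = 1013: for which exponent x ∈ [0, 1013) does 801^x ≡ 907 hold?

197

Baby-step giant-step with m = ceil(sqrt(1013)) = 32.
Baby table (801^j mod 2027 for j=0..31):
  0:1  1:801  2:1069  3:875  4:1560  5:928  6:1446  7:829
  8:1200  9:402  10:1736  11:14  12:1079  13:777  14:88  15:1570
  16:830  17:2001  18:1471  19:584  20:1574  21:2007  22:196  23:917
  24:743  25:1232  26:1710  27:1485  28:1663  29:324  30:68  31:1766
Giant step factor: 801^(-32) ≡ 1180 (mod 2027).
Scan 907·1180^i mod 2027 for i = 0, 1, …:
  i=0: 907   i=1: 4   i=2: 666   i=3: 1431
  i=4: 89   i=5: 1643   i=6: 928
Match at i=6, j=5: x = 6·32 + 5 = 197.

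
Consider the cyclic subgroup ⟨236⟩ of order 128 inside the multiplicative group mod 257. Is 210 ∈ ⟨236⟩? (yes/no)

no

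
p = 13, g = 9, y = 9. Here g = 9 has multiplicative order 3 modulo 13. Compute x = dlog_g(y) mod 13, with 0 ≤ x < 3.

Successive powers of 9 modulo 13:
  9^0=1  9^1=9
So 9^1 ≡ 9 (mod 13), giving x = 1.

1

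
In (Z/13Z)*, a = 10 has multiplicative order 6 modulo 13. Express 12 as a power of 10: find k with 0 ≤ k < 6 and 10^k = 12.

Successive powers of 10 modulo 13:
  10^0=1  10^1=10  10^2=9  10^3=12
So 10^3 ≡ 12 (mod 13), giving k = 3.

3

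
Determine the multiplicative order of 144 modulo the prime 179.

89

The order of 144 must divide p − 1 = 178 = 2 · 89.
Divisors: 1, 2, 89, 178.
Check each in increasing order: 144^1 ≡ 144;  144^2 ≡ 151;  144^89 ≡ 1.
Smallest exponent giving 1 is 89.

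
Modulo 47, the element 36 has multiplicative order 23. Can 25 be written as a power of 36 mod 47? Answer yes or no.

yes

⟨36⟩ has order 23; its elements mod 47 are {1, 2, 3, 4, 6, 7, 8, 9, 12, 14, 16, 17, 18, 21, 24, 25, 27, 28, 32, 34, 36, 37, 42}.
25 is in this set.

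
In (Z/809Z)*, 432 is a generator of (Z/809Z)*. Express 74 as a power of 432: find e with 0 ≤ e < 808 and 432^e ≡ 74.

Baby-step giant-step with m = ceil(sqrt(808)) = 29.
Baby table (432^j mod 809 for j=0..28):
  0:1  1:432  2:554  3:673  4:305  5:702  6:698  7:588
  8:799  9:534  10:123  11:551  12:186  13:261  14:301  15:592
  16:100  17:323  18:388  19:153  20:567  21:626  22:226  23:552
  24:618  25:6  26:165  27:88  28:802
Giant step factor: 432^(-29) ≡ 332 (mod 809).
Scan 74·332^i mod 809 for i = 0, 1, …:
  i=0: 74   i=1: 298   i=2: 238   i=3: 543
  i=4: 678   i=5: 194   i=6: 497   i=7: 777
  i=8: 702
Match at i=8, j=5: e = 8·29 + 5 = 237.

237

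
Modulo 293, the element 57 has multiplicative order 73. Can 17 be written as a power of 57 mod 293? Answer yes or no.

yes

17 ∈ ⟨57⟩ iff 17^73 ≡ 1 (mod 293), since |⟨57⟩| = 73.
17^73 mod 293 = 1.
Since 1 = 1, 17 lies in the subgroup.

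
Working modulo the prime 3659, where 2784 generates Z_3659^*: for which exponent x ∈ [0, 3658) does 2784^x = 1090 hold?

Baby-step giant-step with m = ceil(sqrt(3658)) = 61.
Baby table (2784^j mod 3659 for j=0..60):
  0:1  1:2784  2:894  3:776  4:1574  5:2193  6:2100  7:2977
  8:333  9:1345  10:1323  11:2278  12:905  13:2128  14:431  15:3411
  16:1119  17:1487  18:1479  19:1161  20:1327  21:2437  22:822  23:1573
  24:3068  25:1206  26:2201  27:2418  28:2811  29:2882  30:2960  31:572
  32:783  33:2767  34:1133  35:214  36:3018  37:1048  38:1409  39:208
  40:950  41:3002  42:412  43:1741  44:2428  45:1379  46:845  47:3402
  48:1676  49:759  50:1813  51:1631  52:3544  53:1832  54:3301  55:2235
  56:1940  57:276  58:3653  59:1591  60:1954
Giant step factor: 2784^(-61) ≡ 367 (mod 3659).
Scan 1090·367^i mod 3659 for i = 0, 1, …:
  i=0: 1090   i=1: 1199   i=2: 953   i=3: 2146
  i=4: 897   i=5: 3548   i=6: 3171   i=7: 195
  i=8: 2044   i=9: 53     …   i=46: 604
  i=47: 2128
Match at i=47, j=13: x = 47·61 + 13 = 2880.

2880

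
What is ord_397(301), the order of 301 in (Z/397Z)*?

36

The order of 301 must divide p − 1 = 396 = 2^2 · 3^2 · 11.
Divisors: 1, 2, 3, 4, 6, 9, 11, 12, 18, 22, 33, 36, 44, 66, 99, 132, 198, 396.
Check each in increasing order: 301^1 ≡ 301;  301^2 ≡ 85;  301^3 ≡ 177;  301^4 ≡ 79;  301^6 ≡ 363;  301^9 ≡ 334;  301^11 ≡ 203;  301^12 ≡ 362;  301^18 ≡ 396;  301^22 ≡ 318;  301^33 ≡ 240;  301^36 ≡ 1.
Smallest exponent giving 1 is 36.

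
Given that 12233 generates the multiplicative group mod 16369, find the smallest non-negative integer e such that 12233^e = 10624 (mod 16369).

14963

Baby-step giant-step with m = ceil(sqrt(16368)) = 128.
Baby table (12233^j mod 16369 for j=0..127):
  0:1  1:12233  2:891  3:14218  4:8169  5:15001  6:10743  7:8787
  8:12517  9:4835  10:5358  11:2938  12:10599  13:15087  14:15165  15:3568
  16:7590  17:3502  18:2293  19:10172  20:13307  21:11195  22:5381  23:6024
  24:14723  25:14721  26:6624  27:4842  28:9144  29:9175  30:11911  31:6794
  32:5589  33:13293  34:3623  35:9276  36:3400  37:14940  38:1135  39:3543
  40:12776  41:13965  42:6961  43:2375  44:14769  45:4524  46:14872  47:4110
  48:8431  49:11723  50:15019  51:1771  52:8456  53:6537  54:4556  55:13472
  56:16253  57:5075  58:11227  59:3981  60:1798  61:11367  62:14225  63:11955
  64:4869  65:12055  66:494  67:2941  68:14560  69:1391  70:8712  71:11706
  72:3486  73:2993  74:12285  75:14985  76:11443  77:10900  78:14195  79:5083
  80:10877  81:11109  82:959  83:11243  84:3281  85:16054  86:9689  87:13977
  88:6436  89:13067  90:5326  91:4338  92:14825  93:2074  94:15661  95:14606
  96:7563  97:591  98:10974  99:2773  100:5541  101:15393  102:9962  103:14310
  104:4144  105:15128  106:9279  107:7361  108:1244  109:11051  110:11681  111:8672
  112:13456  113:584  114:7188  115:12905  116:4229  117:7317  118:3169  119:4585
  120:8111  121:9354  122:8172  123:2593  124:13416  125:2334  126:4286  127:731
Giant step factor: 12233^(-128) ≡ 6208 (mod 16369).
Scan 10624·6208^i mod 16369 for i = 0, 1, …:
  i=0: 10624   i=1: 3091   i=2: 4460   i=3: 7701
  i=4: 10328   i=5: 15220   i=6: 3892   i=7: 892
  i=8: 4814   i=9: 11887     …   i=115: 14027
  i=116: 12905
Match at i=116, j=115: e = 116·128 + 115 = 14963.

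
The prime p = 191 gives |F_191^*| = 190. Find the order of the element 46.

The order of 46 must divide p − 1 = 190 = 2 · 5 · 19.
Divisors: 1, 2, 5, 10, 19, 38, 95, 190.
Check each in increasing order: 46^1 ≡ 46;  46^2 ≡ 15;  46^5 ≡ 36;  46^10 ≡ 150;  46^19 ≡ 49;  46^38 ≡ 109;  46^95 ≡ 1.
Smallest exponent giving 1 is 95.

95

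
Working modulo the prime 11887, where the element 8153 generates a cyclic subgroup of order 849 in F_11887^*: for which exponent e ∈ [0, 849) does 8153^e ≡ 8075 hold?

Baby-step giant-step with m = ceil(sqrt(849)) = 30.
Baby table (8153^j mod 11887 for j=0..29):
  0:1  1:8153  2:11192  3:3764  4:7545  5:11047  6:10279  7:1337
  8:182  9:9858  10:4267  11:7489  12:6185  13:1651  14:4519  15:5594
  16:9350  17:11106  18:3939  19:7880  20:8292  21:3307  22:2255  23:7713
  24:1859  25:502  26:3678  27:7720  28:11382  29:7524
Giant step factor: 8153^(-30) ≡ 3044 (mod 11887).
Scan 8075·3044^i mod 11887 for i = 0, 1, …:
  i=0: 8075   i=1: 9871   i=2: 8875   i=3: 8236
  i=4: 701   i=5: 6071   i=6: 7726   i=7: 5458
  i=8: 8013   i=9: 11335     …   i=15: 8004
  i=16: 7713
Match at i=16, j=23: e = 16·30 + 23 = 503.

503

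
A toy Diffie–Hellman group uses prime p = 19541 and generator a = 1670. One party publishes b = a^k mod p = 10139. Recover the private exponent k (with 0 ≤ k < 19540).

10986

Baby-step giant-step with m = ceil(sqrt(19540)) = 140.
Baby table (1670^j mod 19541 for j=0..139):
  0:1  1:1670  2:14078  3:2437  4:5262  5:13631  6:18046  7:4598
  8:18588  9:10852  10:8333  11:2918  12:7351  13:4422  14:17783  15:14831
  16:9323  17:14774  18:11838  19:13509  20:9716  21:6690  22:14389  23:13741
  24:6336  25:9439  26:13084  27:3442  28:3086  29:14337  30:5065  31:16838
  32:19502  33:13034  34:17647  35:2662  36:9733  37:15539  38:19223  39:16088
  40:17626  41:6674  42:7210  43:3444  44:6426  45:3411  46:9939  47:7821
  48:7682  49:10044  50:7302  51:756  52:11896  53:12664  54:5518  55:11249
  56:6929  57:3158  58:17331  59:2549  60:16433  61:7546  62:17416  63:7712
  64:1521  65:19281  66:15243  67:13428  68:11233  69:19291  70:12402  71:17421
  72:16062  73:13288  74:11925  75:2471  76:3419  77:3758  78:3199  79:7637
  80:13058  81:18645  82:8337  83:9598  84:5040  85:14170  86:19290  87:10732
  88:3343  89:13625  90:8026  91:17835  92:3966  93:18362  94:4711  95:11888
  96:18845  97:10140  98:11294  99:3915  100:11356  101:9750  102:4847  103:4516
  104:18435  105:9375  106:3909  107:1336  108:3446  109:9766  110:12026  111:14813
  112:18345  113:15403  114:7054  115:16498  116:18391  117:14059  118:9789  119:11354
  120:6410  121:15773  122:19183  123:7911  124:1654  125:6899  126:11681  127:5352
  128:7603  129:14901  130:8977  131:3643  132:6559  133:10570  134:6377  135:19286
  136:4052  137:5654  138:3877  139:6519
Giant step factor: 1670^(-140) ≡ 17769 (mod 19541).
Scan 10139·17769^i mod 19541 for i = 0, 1, …:
  i=0: 10139   i=1: 11412   i=2: 2871   i=3: 12789
  i=4: 5452   i=5: 11851   i=6: 6603   i=7: 4543
  i=8: 696   i=9: 17312     …   i=77: 12993
  i=78: 15243
Match at i=78, j=66: k = 78·140 + 66 = 10986.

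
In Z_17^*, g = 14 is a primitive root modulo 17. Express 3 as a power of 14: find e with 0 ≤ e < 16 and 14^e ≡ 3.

9

Successive powers of 14 modulo 17:
  14^0=1  14^1=14  14^2=9  14^3=7  14^4=13  14^5=12
  14^6=15  14^7=6  14^8=16  14^9=3
So 14^9 ≡ 3 (mod 17), giving e = 9.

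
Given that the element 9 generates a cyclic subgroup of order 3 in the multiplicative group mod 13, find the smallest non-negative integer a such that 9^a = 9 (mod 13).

1

Successive powers of 9 modulo 13:
  9^0=1  9^1=9
So 9^1 ≡ 9 (mod 13), giving a = 1.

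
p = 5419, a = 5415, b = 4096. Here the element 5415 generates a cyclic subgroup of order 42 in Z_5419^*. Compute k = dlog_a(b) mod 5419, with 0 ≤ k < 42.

6

Baby-step giant-step with m = ceil(sqrt(42)) = 7.
Baby table (5415^j mod 5419 for j=0..6):
  0:1  1:5415  2:16  3:5355  4:256  5:4395  6:4096
Giant step factor: 5415^(-7) ≡ 128 (mod 5419).
Scan 4096·128^i mod 5419 for i = 0, 1, …:
  i=0: 4096
Match at i=0, j=6: k = 0·7 + 6 = 6.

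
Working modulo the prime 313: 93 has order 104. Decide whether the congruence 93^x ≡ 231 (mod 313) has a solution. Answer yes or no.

yes

231 ∈ ⟨93⟩ iff 231^104 ≡ 1 (mod 313), since |⟨93⟩| = 104.
231^104 mod 313 = 1.
Since 1 = 1, 231 lies in the subgroup.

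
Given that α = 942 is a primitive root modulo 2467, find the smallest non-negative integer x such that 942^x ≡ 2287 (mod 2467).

Baby-step giant-step with m = ceil(sqrt(2466)) = 50.
Baby table (942^j mod 2467 for j=0..49):
  0:1  1:942  2:1711  3:811  4:1659  5:1167  6:1499  7:934
  8:1576  9:1925  10:105  11:230  12:2031  13:1277  14:1505  15:1652
  16:1974  17:1857  18:191  19:2298  20:1157  21:1947  22:1093  23:867
  24:137  25:770  26:42  27:92  28:319  29:1991  30:602  31:2141
  32:1283  33:2223  34:2050  35:1906  36:1943  37:2259  38:1424  39:1827
  40:1535  41:308  42:1497  43:1517  44:621  45:303  46:1721  47:363
  48:1500  49:1876
Giant step factor: 942^(-50) ≡ 352 (mod 2467).
Scan 2287·352^i mod 2467 for i = 0, 1, …:
  i=0: 2287   i=1: 782   i=2: 1427   i=3: 1503
  i=4: 1118   i=5: 1283
Match at i=5, j=32: x = 5·50 + 32 = 282.

282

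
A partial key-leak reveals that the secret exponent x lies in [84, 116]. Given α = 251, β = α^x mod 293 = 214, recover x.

Compute 251^84 mod 293 = 150, then multiply by 251 repeatedly:
  251^84=150  251^85=146  251^86=21  251^87=290  251^88=126
  251^89=275  251^90=170  251^91=185  251^92=141  251^93=231
  251^94=260  251^95=214
Found 214 at exponent 95.

95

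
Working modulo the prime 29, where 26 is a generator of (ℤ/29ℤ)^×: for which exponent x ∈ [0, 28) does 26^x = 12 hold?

21

Successive powers of 26 modulo 29:
  26^0=1  26^1=26  26^2=9  26^3=2  26^4=23  26^5=18
  26^6=4  26^7=17  26^8=7  26^9=8  26^10=5  26^11=14
  26^12=16  26^13=10  26^14=28  26^15=3  26^16=20  26^17=27
  26^18=6  26^19=11  26^20=25  26^21=12
So 26^21 ≡ 12 (mod 29), giving x = 21.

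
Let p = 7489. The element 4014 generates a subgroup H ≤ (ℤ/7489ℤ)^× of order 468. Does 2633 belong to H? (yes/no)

no

2633 ∈ ⟨4014⟩ iff 2633^468 ≡ 1 (mod 7489), since |⟨4014⟩| = 468.
2633^468 mod 7489 = 3409.
Since 3409 ≠ 1, 2633 does not lie in the subgroup.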